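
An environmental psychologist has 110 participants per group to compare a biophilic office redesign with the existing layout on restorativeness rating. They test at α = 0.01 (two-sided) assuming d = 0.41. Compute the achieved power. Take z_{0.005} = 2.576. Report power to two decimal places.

power ≈ 0.68

For two equal groups, power = Φ(d·√(n/2) − z_{α/2}).
d·√(n/2) = 0.41 × √(110/2) = 0.41 × 7.416 = 3.041.
z_β = 3.041 − 2.576 = 0.465.
Power = Φ(0.465) = 0.679.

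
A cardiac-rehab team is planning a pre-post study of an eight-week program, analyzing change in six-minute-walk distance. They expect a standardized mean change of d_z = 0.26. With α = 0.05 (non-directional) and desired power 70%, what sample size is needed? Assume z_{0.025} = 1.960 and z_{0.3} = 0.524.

For a paired (one-sample on differences) test: n = ((z_{α/2} + z_β) / d)².
z_{α/2} + z_β = 1.960 + 0.524 = 2.484.
n = (2.484 / 0.26)² = 9.554² = 91.28.
Round up.

n = 92 pairs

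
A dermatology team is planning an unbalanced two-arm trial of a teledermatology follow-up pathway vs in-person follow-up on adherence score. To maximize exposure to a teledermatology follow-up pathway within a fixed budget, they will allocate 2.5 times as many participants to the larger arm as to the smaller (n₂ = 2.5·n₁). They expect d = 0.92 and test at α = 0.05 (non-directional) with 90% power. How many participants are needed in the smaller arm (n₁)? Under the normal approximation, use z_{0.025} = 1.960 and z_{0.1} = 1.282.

With allocation ratio k = n₂/n₁ = 2.5, Var(x̄₁−x̄₂) = σ²(1/n₁ + 1/(k·n₁)) = σ²·(k+1)/(k·n₁).
So n₁ = (1 + 1/k)·((z_{α/2} + z_β)/d)² = 1.400 × (3.242/0.92)².
n₁ = 1.400 × 12.42 = 17.4.
Round up: n₁ = 18, giving n₂ = 2.5 × 18 = 45.

n₁ = 18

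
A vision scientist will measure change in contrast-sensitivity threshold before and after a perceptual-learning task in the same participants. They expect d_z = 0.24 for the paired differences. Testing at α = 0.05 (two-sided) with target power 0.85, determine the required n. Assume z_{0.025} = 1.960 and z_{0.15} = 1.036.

For a paired (one-sample on differences) test: n = ((z_{α/2} + z_β) / d)².
z_{α/2} + z_β = 1.960 + 1.036 = 2.996.
n = (2.996 / 0.24)² = 12.483² = 155.83.
Round up.

n = 156 pairs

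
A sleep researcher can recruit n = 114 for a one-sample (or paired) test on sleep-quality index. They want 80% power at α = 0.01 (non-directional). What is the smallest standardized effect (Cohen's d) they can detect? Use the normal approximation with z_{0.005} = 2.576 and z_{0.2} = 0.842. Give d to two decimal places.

d_min ≈ 0.32

For a single sample (or paired design) of n = 114: d_min = (z_{α/2} + z_β)/√n.
z-sum = 2.576 + 0.842 = 3.418.
d_min = 3.418 / √114 = 3.418 / 10.677 = 0.320.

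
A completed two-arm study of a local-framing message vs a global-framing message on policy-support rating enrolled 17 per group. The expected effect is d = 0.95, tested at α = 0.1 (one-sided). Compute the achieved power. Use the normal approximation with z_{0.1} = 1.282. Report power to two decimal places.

power ≈ 0.93

For two equal groups, power = Φ(d·√(n/2) − z_{α}).
d·√(n/2) = 0.95 × √(17/2) = 0.95 × 2.915 = 2.770.
z_β = 2.770 − 1.282 = 1.488.
Power = Φ(1.488) = 0.932.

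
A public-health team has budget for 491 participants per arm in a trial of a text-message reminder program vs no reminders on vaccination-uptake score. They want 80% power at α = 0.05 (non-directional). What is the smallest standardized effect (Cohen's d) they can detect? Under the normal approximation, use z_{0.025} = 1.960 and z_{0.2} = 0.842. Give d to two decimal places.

For two independent groups of n = 491 each: d_min = (z_{α/2} + z_β)·√(2/n).
z-sum = 1.960 + 0.842 = 2.802.
d_min = 2.802 × √(2/491) = 2.802 × 0.0638 = 0.179.

d_min ≈ 0.18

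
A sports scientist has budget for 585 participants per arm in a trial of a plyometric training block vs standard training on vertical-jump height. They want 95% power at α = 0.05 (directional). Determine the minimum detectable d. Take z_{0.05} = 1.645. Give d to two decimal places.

For two independent groups of n = 585 each: d_min = (z_{α} + z_β)·√(2/n).
z-sum = 1.645 + 1.645 = 3.290.
d_min = 3.290 × √(2/585) = 3.290 × 0.0585 = 0.192.

d_min ≈ 0.19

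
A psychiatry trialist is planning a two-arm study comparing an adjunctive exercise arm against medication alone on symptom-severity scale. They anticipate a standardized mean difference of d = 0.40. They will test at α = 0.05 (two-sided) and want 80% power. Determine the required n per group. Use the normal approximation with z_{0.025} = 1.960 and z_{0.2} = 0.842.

n = 99 per group

For two independent groups with equal n: n = 2·((z_{α/2} + z_β) / d)².
z_{α/2} + z_β = 1.960 + 0.842 = 2.802.
n = 2 × (2.802 / 0.40)² = 2 × 7.005² = 2 × 49.07 = 98.1.
Round up to the next whole participant.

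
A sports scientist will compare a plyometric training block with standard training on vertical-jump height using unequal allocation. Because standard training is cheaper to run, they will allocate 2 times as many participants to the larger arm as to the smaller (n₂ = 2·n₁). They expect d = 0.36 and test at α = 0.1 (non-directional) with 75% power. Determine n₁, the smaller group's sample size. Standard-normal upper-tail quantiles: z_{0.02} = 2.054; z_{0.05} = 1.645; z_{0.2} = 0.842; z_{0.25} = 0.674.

n₁ = 63

With allocation ratio k = n₂/n₁ = 2, Var(x̄₁−x̄₂) = σ²(1/n₁ + 1/(k·n₁)) = σ²·(k+1)/(k·n₁).
So n₁ = (1 + 1/k)·((z_{α/2} + z_β)/d)² = 1.500 × (2.319/0.36)².
n₁ = 1.500 × 41.50 = 62.2.
Round up: n₁ = 63, giving n₂ = 2 × 63 = 126.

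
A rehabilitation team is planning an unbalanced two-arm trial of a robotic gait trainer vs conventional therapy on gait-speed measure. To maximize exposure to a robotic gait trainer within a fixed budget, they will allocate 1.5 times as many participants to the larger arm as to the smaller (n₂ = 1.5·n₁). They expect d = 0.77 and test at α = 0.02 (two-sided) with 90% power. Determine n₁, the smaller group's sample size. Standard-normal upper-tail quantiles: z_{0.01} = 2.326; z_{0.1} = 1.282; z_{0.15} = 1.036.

n₁ = 37

With allocation ratio k = n₂/n₁ = 1.5, Var(x̄₁−x̄₂) = σ²(1/n₁ + 1/(k·n₁)) = σ²·(k+1)/(k·n₁).
So n₁ = (1 + 1/k)·((z_{α/2} + z_β)/d)² = 1.667 × (3.608/0.77)².
n₁ = 1.667 × 21.96 = 36.6.
Round up: n₁ = 37, giving n₂ = ⌈1.5 × 37⌉ = ⌈55.5⌉ = 56.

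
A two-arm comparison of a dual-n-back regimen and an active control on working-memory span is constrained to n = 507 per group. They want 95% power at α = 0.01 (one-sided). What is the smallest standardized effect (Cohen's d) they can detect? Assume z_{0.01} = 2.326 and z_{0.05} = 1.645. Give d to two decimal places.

For two independent groups of n = 507 each: d_min = (z_{α} + z_β)·√(2/n).
z-sum = 2.326 + 1.645 = 3.971.
d_min = 3.971 × √(2/507) = 3.971 × 0.0628 = 0.249.

d_min ≈ 0.25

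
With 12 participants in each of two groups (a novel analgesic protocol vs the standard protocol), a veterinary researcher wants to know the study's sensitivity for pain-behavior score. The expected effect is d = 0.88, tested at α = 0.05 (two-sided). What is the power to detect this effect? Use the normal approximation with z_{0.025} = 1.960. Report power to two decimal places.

power ≈ 0.58

For two equal groups, power = Φ(d·√(n/2) − z_{α/2}).
d·√(n/2) = 0.88 × √(12/2) = 0.88 × 2.449 = 2.156.
z_β = 2.156 − 1.960 = 0.196.
Power = Φ(0.196) = 0.578.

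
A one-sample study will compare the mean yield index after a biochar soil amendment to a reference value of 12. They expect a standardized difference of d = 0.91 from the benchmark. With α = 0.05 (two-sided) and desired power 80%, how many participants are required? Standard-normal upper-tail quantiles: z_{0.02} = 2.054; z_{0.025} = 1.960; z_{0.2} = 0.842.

n = 10

For a one-sample test: n = ((z_{α/2} + z_β) / d)².
z_{α/2} + z_β = 1.960 + 0.842 = 2.802.
n = (2.802 / 0.91)² = 3.079² = 9.48.
Round up.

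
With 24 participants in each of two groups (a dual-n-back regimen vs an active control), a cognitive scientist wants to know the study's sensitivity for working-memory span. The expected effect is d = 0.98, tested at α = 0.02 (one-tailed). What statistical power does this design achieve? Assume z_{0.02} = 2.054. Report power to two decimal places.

For two equal groups, power = Φ(d·√(n/2) − z_{α}).
d·√(n/2) = 0.98 × √(24/2) = 0.98 × 3.464 = 3.395.
z_β = 3.395 − 2.054 = 1.341.
Power = Φ(1.341) = 0.910.

power ≈ 0.91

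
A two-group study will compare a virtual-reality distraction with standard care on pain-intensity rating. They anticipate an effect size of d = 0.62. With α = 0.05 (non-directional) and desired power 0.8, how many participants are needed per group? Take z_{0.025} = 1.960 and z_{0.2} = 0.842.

n = 41 per group

For two independent groups with equal n: n = 2·((z_{α/2} + z_β) / d)².
z_{α/2} + z_β = 1.960 + 0.842 = 2.802.
n = 2 × (2.802 / 0.62)² = 2 × 4.519² = 2 × 20.42 = 40.8.
Round up to the next whole participant.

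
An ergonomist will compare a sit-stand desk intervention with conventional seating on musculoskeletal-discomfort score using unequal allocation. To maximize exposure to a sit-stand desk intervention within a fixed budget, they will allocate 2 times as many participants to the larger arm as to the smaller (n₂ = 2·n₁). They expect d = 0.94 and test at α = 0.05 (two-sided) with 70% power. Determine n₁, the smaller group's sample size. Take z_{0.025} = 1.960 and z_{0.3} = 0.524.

n₁ = 11

With allocation ratio k = n₂/n₁ = 2, Var(x̄₁−x̄₂) = σ²(1/n₁ + 1/(k·n₁)) = σ²·(k+1)/(k·n₁).
So n₁ = (1 + 1/k)·((z_{α/2} + z_β)/d)² = 1.500 × (2.484/0.94)².
n₁ = 1.500 × 6.98 = 10.5.
Round up: n₁ = 11, giving n₂ = 2 × 11 = 22.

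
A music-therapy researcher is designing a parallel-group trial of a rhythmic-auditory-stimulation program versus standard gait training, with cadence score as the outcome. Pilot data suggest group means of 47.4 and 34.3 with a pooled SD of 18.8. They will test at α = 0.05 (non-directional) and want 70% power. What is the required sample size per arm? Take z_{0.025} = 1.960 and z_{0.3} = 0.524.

n = 26 per group

Cohen's d = |M₁ − M₂| / SD_pooled = |47.4 − 34.3| / 18.8 = 13.1 / 18.8 = 0.697.
For two independent groups with equal n: n = 2·((z_{α/2} + z_β) / d)².
z_{α/2} + z_β = 1.960 + 0.524 = 2.484.
n = 2 × (2.484 / 0.697)² = 2 × 3.564² = 2 × 12.70 = 25.4.
Round up to the next whole participant.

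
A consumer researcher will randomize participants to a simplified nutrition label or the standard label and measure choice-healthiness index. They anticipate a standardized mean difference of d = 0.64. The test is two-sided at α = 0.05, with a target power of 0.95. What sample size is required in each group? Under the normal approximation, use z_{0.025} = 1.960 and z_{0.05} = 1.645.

n = 64 per group

For two independent groups with equal n: n = 2·((z_{α/2} + z_β) / d)².
z_{α/2} + z_β = 1.960 + 1.645 = 3.605.
n = 2 × (3.605 / 0.64)² = 2 × 5.633² = 2 × 31.73 = 63.5.
Round up to the next whole participant.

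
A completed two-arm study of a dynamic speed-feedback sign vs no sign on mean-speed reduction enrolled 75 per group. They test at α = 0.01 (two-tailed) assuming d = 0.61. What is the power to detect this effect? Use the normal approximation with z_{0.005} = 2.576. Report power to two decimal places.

For two equal groups, power = Φ(d·√(n/2) − z_{α/2}).
d·√(n/2) = 0.61 × √(75/2) = 0.61 × 6.124 = 3.735.
z_β = 3.735 − 2.576 = 1.159.
Power = Φ(1.159) = 0.877.

power ≈ 0.88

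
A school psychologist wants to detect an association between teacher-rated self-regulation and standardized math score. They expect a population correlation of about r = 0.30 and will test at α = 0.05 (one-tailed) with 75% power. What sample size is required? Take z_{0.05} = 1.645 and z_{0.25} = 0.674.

Fisher's z: C = ½·ln((1+r)/(1−r)) = ½·ln(1.8571) = 0.3095.
n = ((z_{α} + z_β)/C)² + 3.
(1.645 + 0.674) / 0.3095 = 2.319 / 0.3095 = 7.493.
n = 7.493² + 3 = 56.14 + 3 = 59.1.
Round up.

n = 60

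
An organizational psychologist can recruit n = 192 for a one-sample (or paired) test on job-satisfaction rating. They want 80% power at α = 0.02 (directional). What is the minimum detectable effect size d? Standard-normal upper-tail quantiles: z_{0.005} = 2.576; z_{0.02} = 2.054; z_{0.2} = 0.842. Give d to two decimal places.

d_min ≈ 0.21

For a single sample (or paired design) of n = 192: d_min = (z_{α} + z_β)/√n.
z-sum = 2.054 + 0.842 = 2.896.
d_min = 2.896 / √192 = 2.896 / 13.856 = 0.209.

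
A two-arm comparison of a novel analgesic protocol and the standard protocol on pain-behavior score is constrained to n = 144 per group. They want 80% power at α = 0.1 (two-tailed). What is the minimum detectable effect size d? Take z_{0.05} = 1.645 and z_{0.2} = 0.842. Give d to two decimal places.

d_min ≈ 0.29

For two independent groups of n = 144 each: d_min = (z_{α/2} + z_β)·√(2/n).
z-sum = 1.645 + 0.842 = 2.487.
d_min = 2.487 × √(2/144) = 2.487 × 0.1179 = 0.293.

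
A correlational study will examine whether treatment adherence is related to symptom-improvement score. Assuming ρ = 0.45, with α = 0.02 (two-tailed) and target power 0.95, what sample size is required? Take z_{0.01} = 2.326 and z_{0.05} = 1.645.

n = 71

Fisher's z: C = ½·ln((1+r)/(1−r)) = ½·ln(2.6364) = 0.4847.
n = ((z_{α/2} + z_β)/C)² + 3.
(2.326 + 1.645) / 0.4847 = 3.971 / 0.4847 = 8.193.
n = 8.193² + 3 = 67.12 + 3 = 70.1.
Round up.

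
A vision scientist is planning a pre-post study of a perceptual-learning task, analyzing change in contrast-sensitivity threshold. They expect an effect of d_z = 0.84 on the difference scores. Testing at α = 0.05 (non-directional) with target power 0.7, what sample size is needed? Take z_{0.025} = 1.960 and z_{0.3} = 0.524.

n = 9 pairs

For a paired (one-sample on differences) test: n = ((z_{α/2} + z_β) / d)².
z_{α/2} + z_β = 1.960 + 0.524 = 2.484.
n = (2.484 / 0.84)² = 2.957² = 8.74.
Round up.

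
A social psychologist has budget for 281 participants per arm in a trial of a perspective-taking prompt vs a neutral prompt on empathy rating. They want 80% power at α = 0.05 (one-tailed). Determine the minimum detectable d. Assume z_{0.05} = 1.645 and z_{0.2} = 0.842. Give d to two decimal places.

d_min ≈ 0.21

For two independent groups of n = 281 each: d_min = (z_{α} + z_β)·√(2/n).
z-sum = 1.645 + 0.842 = 2.487.
d_min = 2.487 × √(2/281) = 2.487 × 0.0844 = 0.210.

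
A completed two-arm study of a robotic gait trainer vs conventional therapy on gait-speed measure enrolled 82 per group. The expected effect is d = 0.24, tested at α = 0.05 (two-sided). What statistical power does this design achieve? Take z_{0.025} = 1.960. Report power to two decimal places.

For two equal groups, power = Φ(d·√(n/2) − z_{α/2}).
d·√(n/2) = 0.24 × √(82/2) = 0.24 × 6.403 = 1.537.
z_β = 1.537 − 1.960 = -0.423.
Power = Φ(-0.423) = 0.336.

power ≈ 0.34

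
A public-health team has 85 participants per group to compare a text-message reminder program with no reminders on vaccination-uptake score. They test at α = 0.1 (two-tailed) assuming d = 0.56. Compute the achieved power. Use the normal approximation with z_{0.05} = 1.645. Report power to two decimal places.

For two equal groups, power = Φ(d·√(n/2) − z_{α/2}).
d·√(n/2) = 0.56 × √(85/2) = 0.56 × 6.519 = 3.651.
z_β = 3.651 − 1.645 = 2.006.
Power = Φ(2.006) = 0.978.

power ≈ 0.98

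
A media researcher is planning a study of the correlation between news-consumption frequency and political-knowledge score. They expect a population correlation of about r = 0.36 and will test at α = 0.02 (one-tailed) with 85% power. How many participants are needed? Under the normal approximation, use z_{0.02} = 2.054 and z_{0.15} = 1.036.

n = 71

Fisher's z: C = ½·ln((1+r)/(1−r)) = ½·ln(2.1250) = 0.3769.
n = ((z_{α} + z_β)/C)² + 3.
(2.054 + 1.036) / 0.3769 = 3.090 / 0.3769 = 8.198.
n = 8.198² + 3 = 67.21 + 3 = 70.2.
Round up.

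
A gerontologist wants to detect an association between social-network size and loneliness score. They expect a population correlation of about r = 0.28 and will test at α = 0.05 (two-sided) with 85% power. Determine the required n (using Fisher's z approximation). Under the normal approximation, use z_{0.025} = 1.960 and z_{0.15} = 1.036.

n = 112

Fisher's z: C = ½·ln((1+r)/(1−r)) = ½·ln(1.7778) = 0.2877.
n = ((z_{α/2} + z_β)/C)² + 3.
(1.960 + 1.036) / 0.2877 = 2.996 / 0.2877 = 10.414.
n = 10.414² + 3 = 108.44 + 3 = 111.4.
Round up.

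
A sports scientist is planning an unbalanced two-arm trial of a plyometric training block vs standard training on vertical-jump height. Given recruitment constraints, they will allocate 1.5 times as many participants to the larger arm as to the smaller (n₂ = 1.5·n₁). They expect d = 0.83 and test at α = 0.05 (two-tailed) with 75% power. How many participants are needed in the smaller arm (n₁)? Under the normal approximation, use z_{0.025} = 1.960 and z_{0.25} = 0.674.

With allocation ratio k = n₂/n₁ = 1.5, Var(x̄₁−x̄₂) = σ²(1/n₁ + 1/(k·n₁)) = σ²·(k+1)/(k·n₁).
So n₁ = (1 + 1/k)·((z_{α/2} + z_β)/d)² = 1.667 × (2.634/0.83)².
n₁ = 1.667 × 10.07 = 16.8.
Round up: n₁ = 17, giving n₂ = ⌈1.5 × 17⌉ = ⌈25.5⌉ = 26.

n₁ = 17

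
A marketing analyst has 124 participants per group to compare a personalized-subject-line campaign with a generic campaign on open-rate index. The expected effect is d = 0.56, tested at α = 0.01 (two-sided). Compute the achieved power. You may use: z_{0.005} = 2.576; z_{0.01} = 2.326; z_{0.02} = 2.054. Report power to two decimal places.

For two equal groups, power = Φ(d·√(n/2) − z_{α/2}).
d·√(n/2) = 0.56 × √(124/2) = 0.56 × 7.874 = 4.409.
z_β = 4.409 − 2.576 = 1.833.
Power = Φ(1.833) = 0.967.

power ≈ 0.97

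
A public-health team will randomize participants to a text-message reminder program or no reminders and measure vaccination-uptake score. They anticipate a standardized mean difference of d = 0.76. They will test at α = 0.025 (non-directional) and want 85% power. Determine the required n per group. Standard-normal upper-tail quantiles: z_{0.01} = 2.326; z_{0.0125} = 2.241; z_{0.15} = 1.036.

For two independent groups with equal n: n = 2·((z_{α/2} + z_β) / d)².
z_{α/2} + z_β = 2.241 + 1.036 = 3.277.
n = 2 × (3.277 / 0.76)² = 2 × 4.312² = 2 × 18.59 = 37.2.
Round up to the next whole participant.

n = 38 per group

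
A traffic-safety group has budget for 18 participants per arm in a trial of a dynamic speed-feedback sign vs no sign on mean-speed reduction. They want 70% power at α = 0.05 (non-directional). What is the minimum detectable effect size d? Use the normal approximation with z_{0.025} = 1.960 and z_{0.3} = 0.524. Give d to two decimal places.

d_min ≈ 0.83

For two independent groups of n = 18 each: d_min = (z_{α/2} + z_β)·√(2/n).
z-sum = 1.960 + 0.524 = 2.484.
d_min = 2.484 × √(2/18) = 2.484 × 0.3333 = 0.828.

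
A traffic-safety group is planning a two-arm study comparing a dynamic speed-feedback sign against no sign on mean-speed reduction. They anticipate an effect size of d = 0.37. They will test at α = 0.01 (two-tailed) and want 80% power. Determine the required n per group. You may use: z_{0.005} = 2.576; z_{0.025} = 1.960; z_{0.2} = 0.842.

For two independent groups with equal n: n = 2·((z_{α/2} + z_β) / d)².
z_{α/2} + z_β = 2.576 + 0.842 = 3.418.
n = 2 × (3.418 / 0.37)² = 2 × 9.238² = 2 × 85.34 = 170.7.
Round up to the next whole participant.

n = 171 per group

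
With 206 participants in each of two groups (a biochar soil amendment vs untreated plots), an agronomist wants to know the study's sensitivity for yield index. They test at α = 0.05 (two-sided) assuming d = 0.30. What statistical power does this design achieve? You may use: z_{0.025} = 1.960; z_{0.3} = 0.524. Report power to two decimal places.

For two equal groups, power = Φ(d·√(n/2) − z_{α/2}).
d·√(n/2) = 0.30 × √(206/2) = 0.30 × 10.149 = 3.045.
z_β = 3.045 − 1.960 = 1.085.
Power = Φ(1.085) = 0.861.

power ≈ 0.86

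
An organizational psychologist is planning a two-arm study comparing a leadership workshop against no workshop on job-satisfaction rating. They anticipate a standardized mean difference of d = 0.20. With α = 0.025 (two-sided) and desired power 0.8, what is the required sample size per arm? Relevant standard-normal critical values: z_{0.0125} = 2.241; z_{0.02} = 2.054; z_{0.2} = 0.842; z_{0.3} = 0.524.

n = 476 per group

For two independent groups with equal n: n = 2·((z_{α/2} + z_β) / d)².
z_{α/2} + z_β = 2.241 + 0.842 = 3.083.
n = 2 × (3.083 / 0.20)² = 2 × 15.415² = 2 × 237.62 = 475.2.
Round up to the next whole participant.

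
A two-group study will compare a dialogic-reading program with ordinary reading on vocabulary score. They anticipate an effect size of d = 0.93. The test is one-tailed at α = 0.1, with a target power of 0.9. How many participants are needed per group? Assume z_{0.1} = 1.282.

n = 16 per group

For two independent groups with equal n: n = 2·((z_{α} + z_β) / d)².
z_{α} + z_β = 1.282 + 1.282 = 2.564.
n = 2 × (2.564 / 0.93)² = 2 × 2.757² = 2 × 7.60 = 15.2.
Round up to the next whole participant.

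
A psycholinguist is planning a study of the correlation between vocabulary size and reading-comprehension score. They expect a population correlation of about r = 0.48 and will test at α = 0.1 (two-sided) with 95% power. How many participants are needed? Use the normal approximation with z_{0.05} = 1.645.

n = 43

Fisher's z: C = ½·ln((1+r)/(1−r)) = ½·ln(2.8462) = 0.5230.
n = ((z_{α/2} + z_β)/C)² + 3.
(1.645 + 1.645) / 0.5230 = 3.290 / 0.5230 = 6.291.
n = 6.291² + 3 = 39.57 + 3 = 42.6.
Round up.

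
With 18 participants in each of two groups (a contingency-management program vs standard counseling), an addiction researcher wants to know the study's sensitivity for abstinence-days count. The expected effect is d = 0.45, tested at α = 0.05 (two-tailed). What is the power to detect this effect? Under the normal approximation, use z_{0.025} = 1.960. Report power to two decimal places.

power ≈ 0.27

For two equal groups, power = Φ(d·√(n/2) − z_{α/2}).
d·√(n/2) = 0.45 × √(18/2) = 0.45 × 3.000 = 1.350.
z_β = 1.350 − 1.960 = -0.610.
Power = Φ(-0.610) = 0.271.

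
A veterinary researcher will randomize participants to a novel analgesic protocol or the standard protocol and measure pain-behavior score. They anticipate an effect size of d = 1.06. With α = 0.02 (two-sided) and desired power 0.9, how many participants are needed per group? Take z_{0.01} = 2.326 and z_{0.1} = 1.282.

For two independent groups with equal n: n = 2·((z_{α/2} + z_β) / d)².
z_{α/2} + z_β = 2.326 + 1.282 = 3.608.
n = 2 × (3.608 / 1.06)² = 2 × 3.404² = 2 × 11.59 = 23.2.
Round up to the next whole participant.

n = 24 per group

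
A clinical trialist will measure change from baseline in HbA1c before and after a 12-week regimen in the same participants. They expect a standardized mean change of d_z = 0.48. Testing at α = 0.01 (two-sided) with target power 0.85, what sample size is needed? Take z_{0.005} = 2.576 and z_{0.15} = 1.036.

n = 57 pairs

For a paired (one-sample on differences) test: n = ((z_{α/2} + z_β) / d)².
z_{α/2} + z_β = 2.576 + 1.036 = 3.612.
n = (3.612 / 0.48)² = 7.525² = 56.63.
Round up.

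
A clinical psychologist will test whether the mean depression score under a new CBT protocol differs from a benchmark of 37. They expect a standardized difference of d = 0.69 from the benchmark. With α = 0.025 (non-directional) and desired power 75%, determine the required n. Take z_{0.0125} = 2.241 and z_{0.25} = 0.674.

n = 18

For a one-sample test: n = ((z_{α/2} + z_β) / d)².
z_{α/2} + z_β = 2.241 + 0.674 = 2.915.
n = (2.915 / 0.69)² = 4.225² = 17.85.
Round up.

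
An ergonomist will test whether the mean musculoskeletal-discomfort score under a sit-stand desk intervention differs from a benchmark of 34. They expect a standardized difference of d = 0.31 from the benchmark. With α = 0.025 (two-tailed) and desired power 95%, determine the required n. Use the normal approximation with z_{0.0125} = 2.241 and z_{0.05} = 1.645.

n = 158

For a one-sample test: n = ((z_{α/2} + z_β) / d)².
z_{α/2} + z_β = 2.241 + 1.645 = 3.886.
n = (3.886 / 0.31)² = 12.535² = 157.14.
Round up.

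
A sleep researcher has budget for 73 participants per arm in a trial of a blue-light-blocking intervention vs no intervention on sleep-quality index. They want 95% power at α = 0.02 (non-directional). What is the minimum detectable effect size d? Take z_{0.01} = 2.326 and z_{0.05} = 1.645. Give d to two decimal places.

For two independent groups of n = 73 each: d_min = (z_{α/2} + z_β)·√(2/n).
z-sum = 2.326 + 1.645 = 3.971.
d_min = 3.971 × √(2/73) = 3.971 × 0.1655 = 0.657.

d_min ≈ 0.66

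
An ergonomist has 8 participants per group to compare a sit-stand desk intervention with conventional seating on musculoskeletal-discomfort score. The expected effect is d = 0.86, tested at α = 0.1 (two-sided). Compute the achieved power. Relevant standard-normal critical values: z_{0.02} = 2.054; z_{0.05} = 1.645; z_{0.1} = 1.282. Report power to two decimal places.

For two equal groups, power = Φ(d·√(n/2) − z_{α/2}).
d·√(n/2) = 0.86 × √(8/2) = 0.86 × 2.000 = 1.720.
z_β = 1.720 − 1.645 = 0.075.
Power = Φ(0.075) = 0.530.

power ≈ 0.53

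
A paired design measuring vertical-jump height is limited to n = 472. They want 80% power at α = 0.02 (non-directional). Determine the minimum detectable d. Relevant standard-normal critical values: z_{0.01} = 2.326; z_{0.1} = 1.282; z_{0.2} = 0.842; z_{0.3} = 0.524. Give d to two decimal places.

For a single sample (or paired design) of n = 472: d_min = (z_{α/2} + z_β)/√n.
z-sum = 2.326 + 0.842 = 3.168.
d_min = 3.168 / √472 = 3.168 / 21.726 = 0.146.

d_min ≈ 0.15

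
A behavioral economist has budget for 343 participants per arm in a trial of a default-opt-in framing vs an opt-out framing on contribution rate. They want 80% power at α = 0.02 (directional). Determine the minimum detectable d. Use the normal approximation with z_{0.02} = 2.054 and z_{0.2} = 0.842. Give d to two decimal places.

For two independent groups of n = 343 each: d_min = (z_{α} + z_β)·√(2/n).
z-sum = 2.054 + 0.842 = 2.896.
d_min = 2.896 × √(2/343) = 2.896 × 0.0764 = 0.221.

d_min ≈ 0.22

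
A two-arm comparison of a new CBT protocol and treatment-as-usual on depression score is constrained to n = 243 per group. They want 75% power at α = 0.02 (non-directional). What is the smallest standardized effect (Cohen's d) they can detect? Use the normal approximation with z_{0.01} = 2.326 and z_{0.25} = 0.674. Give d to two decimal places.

For two independent groups of n = 243 each: d_min = (z_{α/2} + z_β)·√(2/n).
z-sum = 2.326 + 0.674 = 3.000.
d_min = 3.000 × √(2/243) = 3.000 × 0.0907 = 0.272.

d_min ≈ 0.27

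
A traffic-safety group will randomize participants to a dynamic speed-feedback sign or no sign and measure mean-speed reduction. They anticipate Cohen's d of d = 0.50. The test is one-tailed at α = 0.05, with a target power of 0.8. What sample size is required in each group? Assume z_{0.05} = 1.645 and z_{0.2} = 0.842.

For two independent groups with equal n: n = 2·((z_{α} + z_β) / d)².
z_{α} + z_β = 1.645 + 0.842 = 2.487.
n = 2 × (2.487 / 0.50)² = 2 × 4.974² = 2 × 24.74 = 49.5.
Round up to the next whole participant.

n = 50 per group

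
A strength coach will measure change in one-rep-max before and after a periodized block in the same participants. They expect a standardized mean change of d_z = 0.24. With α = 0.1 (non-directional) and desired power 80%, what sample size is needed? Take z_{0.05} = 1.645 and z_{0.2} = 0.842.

For a paired (one-sample on differences) test: n = ((z_{α/2} + z_β) / d)².
z_{α/2} + z_β = 1.645 + 0.842 = 2.487.
n = (2.487 / 0.24)² = 10.363² = 107.38.
Round up.

n = 108 pairs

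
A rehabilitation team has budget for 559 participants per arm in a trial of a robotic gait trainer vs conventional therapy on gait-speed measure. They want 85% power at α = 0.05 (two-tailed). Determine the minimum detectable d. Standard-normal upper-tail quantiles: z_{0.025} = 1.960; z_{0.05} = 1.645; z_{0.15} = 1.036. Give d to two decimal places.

For two independent groups of n = 559 each: d_min = (z_{α/2} + z_β)·√(2/n).
z-sum = 1.960 + 1.036 = 2.996.
d_min = 2.996 × √(2/559) = 2.996 × 0.0598 = 0.179.

d_min ≈ 0.18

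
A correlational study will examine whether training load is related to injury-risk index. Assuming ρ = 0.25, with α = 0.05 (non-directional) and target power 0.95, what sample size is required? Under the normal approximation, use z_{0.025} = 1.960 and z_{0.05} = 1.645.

n = 203

Fisher's z: C = ½·ln((1+r)/(1−r)) = ½·ln(1.6667) = 0.2554.
n = ((z_{α/2} + z_β)/C)² + 3.
(1.960 + 1.645) / 0.2554 = 3.605 / 0.2554 = 14.115.
n = 14.115² + 3 = 199.24 + 3 = 202.2.
Round up.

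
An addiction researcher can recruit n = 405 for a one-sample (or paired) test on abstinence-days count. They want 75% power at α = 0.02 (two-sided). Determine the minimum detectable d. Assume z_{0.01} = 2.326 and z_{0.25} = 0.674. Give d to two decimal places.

d_min ≈ 0.15

For a single sample (or paired design) of n = 405: d_min = (z_{α/2} + z_β)/√n.
z-sum = 2.326 + 0.674 = 3.000.
d_min = 3.000 / √405 = 3.000 / 20.125 = 0.149.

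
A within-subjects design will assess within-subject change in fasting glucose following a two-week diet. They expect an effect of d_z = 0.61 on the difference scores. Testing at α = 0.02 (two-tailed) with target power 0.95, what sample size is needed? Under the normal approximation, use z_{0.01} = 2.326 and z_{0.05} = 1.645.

For a paired (one-sample on differences) test: n = ((z_{α/2} + z_β) / d)².
z_{α/2} + z_β = 2.326 + 1.645 = 3.971.
n = (3.971 / 0.61)² = 6.510² = 42.38.
Round up.

n = 43 pairs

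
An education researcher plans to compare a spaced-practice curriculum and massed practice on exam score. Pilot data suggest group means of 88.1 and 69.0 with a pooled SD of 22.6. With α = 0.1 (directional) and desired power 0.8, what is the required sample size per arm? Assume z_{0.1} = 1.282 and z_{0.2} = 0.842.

Cohen's d = |M₁ − M₂| / SD_pooled = |88.1 − 69.0| / 22.6 = 19.1 / 22.6 = 0.845.
For two independent groups with equal n: n = 2·((z_{α} + z_β) / d)².
z_{α} + z_β = 1.282 + 0.842 = 2.124.
n = 2 × (2.124 / 0.845)² = 2 × 2.514² = 2 × 6.32 = 12.6.
Round up to the next whole participant.

n = 13 per group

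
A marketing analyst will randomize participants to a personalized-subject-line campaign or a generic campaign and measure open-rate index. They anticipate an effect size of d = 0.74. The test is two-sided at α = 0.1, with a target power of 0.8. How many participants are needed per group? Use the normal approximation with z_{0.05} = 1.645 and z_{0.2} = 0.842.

n = 23 per group

For two independent groups with equal n: n = 2·((z_{α/2} + z_β) / d)².
z_{α/2} + z_β = 1.645 + 0.842 = 2.487.
n = 2 × (2.487 / 0.74)² = 2 × 3.361² = 2 × 11.30 = 22.6.
Round up to the next whole participant.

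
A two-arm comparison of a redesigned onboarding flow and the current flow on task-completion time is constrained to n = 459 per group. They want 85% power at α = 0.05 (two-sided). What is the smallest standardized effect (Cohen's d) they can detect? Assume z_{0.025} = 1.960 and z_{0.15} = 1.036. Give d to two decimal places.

d_min ≈ 0.20

For two independent groups of n = 459 each: d_min = (z_{α/2} + z_β)·√(2/n).
z-sum = 1.960 + 1.036 = 2.996.
d_min = 2.996 × √(2/459) = 2.996 × 0.0660 = 0.198.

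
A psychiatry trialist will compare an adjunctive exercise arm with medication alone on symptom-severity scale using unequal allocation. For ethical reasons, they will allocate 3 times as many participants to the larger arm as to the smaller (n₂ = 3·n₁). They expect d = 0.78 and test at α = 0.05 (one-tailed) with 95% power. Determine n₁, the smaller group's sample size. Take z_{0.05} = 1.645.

With allocation ratio k = n₂/n₁ = 3, Var(x̄₁−x̄₂) = σ²(1/n₁ + 1/(k·n₁)) = σ²·(k+1)/(k·n₁).
So n₁ = (1 + 1/k)·((z_{α} + z_β)/d)² = 1.333 × (3.290/0.78)².
n₁ = 1.333 × 17.79 = 23.7.
Round up: n₁ = 24, giving n₂ = 3 × 24 = 72.

n₁ = 24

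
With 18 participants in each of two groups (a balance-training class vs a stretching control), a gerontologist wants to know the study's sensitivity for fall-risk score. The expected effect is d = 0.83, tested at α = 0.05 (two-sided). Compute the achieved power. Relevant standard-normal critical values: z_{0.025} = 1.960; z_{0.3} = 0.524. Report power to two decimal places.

For two equal groups, power = Φ(d·√(n/2) − z_{α/2}).
d·√(n/2) = 0.83 × √(18/2) = 0.83 × 3.000 = 2.490.
z_β = 2.490 − 1.960 = 0.530.
Power = Φ(0.530) = 0.702.

power ≈ 0.70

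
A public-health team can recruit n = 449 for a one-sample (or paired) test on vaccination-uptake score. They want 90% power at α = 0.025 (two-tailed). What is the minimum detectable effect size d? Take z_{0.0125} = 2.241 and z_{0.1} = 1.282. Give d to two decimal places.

d_min ≈ 0.17

For a single sample (or paired design) of n = 449: d_min = (z_{α/2} + z_β)/√n.
z-sum = 2.241 + 1.282 = 3.523.
d_min = 3.523 / √449 = 3.523 / 21.190 = 0.166.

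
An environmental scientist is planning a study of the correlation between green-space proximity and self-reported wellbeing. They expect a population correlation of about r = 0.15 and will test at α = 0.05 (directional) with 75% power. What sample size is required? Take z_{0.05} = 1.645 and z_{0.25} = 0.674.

n = 239

Fisher's z: C = ½·ln((1+r)/(1−r)) = ½·ln(1.3529) = 0.1511.
n = ((z_{α} + z_β)/C)² + 3.
(1.645 + 0.674) / 0.1511 = 2.319 / 0.1511 = 15.347.
n = 15.347² + 3 = 235.54 + 3 = 238.5.
Round up.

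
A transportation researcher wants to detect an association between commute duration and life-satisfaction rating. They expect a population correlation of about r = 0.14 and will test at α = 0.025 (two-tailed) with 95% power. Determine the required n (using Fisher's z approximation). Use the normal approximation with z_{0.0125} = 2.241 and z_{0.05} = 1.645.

n = 764

Fisher's z: C = ½·ln((1+r)/(1−r)) = ½·ln(1.3256) = 0.1409.
n = ((z_{α/2} + z_β)/C)² + 3.
(2.241 + 1.645) / 0.1409 = 3.886 / 0.1409 = 27.580.
n = 27.580² + 3 = 760.65 + 3 = 763.6.
Round up.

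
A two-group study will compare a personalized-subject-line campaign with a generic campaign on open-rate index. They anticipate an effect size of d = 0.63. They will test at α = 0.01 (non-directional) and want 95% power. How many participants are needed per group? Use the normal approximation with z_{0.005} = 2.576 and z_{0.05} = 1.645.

For two independent groups with equal n: n = 2·((z_{α/2} + z_β) / d)².
z_{α/2} + z_β = 2.576 + 1.645 = 4.221.
n = 2 × (4.221 / 0.63)² = 2 × 6.700² = 2 × 44.89 = 89.8.
Round up to the next whole participant.

n = 90 per group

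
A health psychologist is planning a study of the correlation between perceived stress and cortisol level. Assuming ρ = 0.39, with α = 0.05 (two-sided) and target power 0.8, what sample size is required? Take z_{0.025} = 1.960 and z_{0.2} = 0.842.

Fisher's z: C = ½·ln((1+r)/(1−r)) = ½·ln(2.2787) = 0.4118.
n = ((z_{α/2} + z_β)/C)² + 3.
(1.960 + 0.842) / 0.4118 = 2.802 / 0.4118 = 6.804.
n = 6.804² + 3 = 46.30 + 3 = 49.3.
Round up.

n = 50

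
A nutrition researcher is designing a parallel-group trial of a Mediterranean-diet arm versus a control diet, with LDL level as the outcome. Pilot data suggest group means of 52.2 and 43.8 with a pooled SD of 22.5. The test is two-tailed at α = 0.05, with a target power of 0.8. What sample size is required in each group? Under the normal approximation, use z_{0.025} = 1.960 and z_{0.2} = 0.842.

Cohen's d = |M₁ − M₂| / SD_pooled = |52.2 − 43.8| / 22.5 = 8.4 / 22.5 = 0.373.
For two independent groups with equal n: n = 2·((z_{α/2} + z_β) / d)².
z_{α/2} + z_β = 1.960 + 0.842 = 2.802.
n = 2 × (2.802 / 0.373)² = 2 × 7.512² = 2 × 56.43 = 112.9.
Round up to the next whole participant.

n = 113 per group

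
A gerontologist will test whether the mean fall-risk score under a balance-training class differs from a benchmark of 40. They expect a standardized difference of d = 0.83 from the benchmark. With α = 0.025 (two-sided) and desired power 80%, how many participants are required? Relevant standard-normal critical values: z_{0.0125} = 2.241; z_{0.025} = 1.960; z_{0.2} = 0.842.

For a one-sample test: n = ((z_{α/2} + z_β) / d)².
z_{α/2} + z_β = 2.241 + 0.842 = 3.083.
n = (3.083 / 0.83)² = 3.714² = 13.80.
Round up.

n = 14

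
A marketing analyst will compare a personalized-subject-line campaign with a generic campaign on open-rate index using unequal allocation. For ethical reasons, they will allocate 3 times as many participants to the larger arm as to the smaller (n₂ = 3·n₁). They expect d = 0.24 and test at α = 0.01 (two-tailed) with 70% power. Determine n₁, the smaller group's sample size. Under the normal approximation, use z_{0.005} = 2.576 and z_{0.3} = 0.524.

n₁ = 223

With allocation ratio k = n₂/n₁ = 3, Var(x̄₁−x̄₂) = σ²(1/n₁ + 1/(k·n₁)) = σ²·(k+1)/(k·n₁).
So n₁ = (1 + 1/k)·((z_{α/2} + z_β)/d)² = 1.333 × (3.100/0.24)².
n₁ = 1.333 × 166.84 = 222.5.
Round up: n₁ = 223, giving n₂ = 3 × 223 = 669.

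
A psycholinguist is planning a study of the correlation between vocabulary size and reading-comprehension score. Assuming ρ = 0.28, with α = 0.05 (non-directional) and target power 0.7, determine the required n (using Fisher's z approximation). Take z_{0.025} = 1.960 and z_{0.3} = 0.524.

n = 78

Fisher's z: C = ½·ln((1+r)/(1−r)) = ½·ln(1.7778) = 0.2877.
n = ((z_{α/2} + z_β)/C)² + 3.
(1.960 + 0.524) / 0.2877 = 2.484 / 0.2877 = 8.634.
n = 8.634² + 3 = 74.55 + 3 = 77.5.
Round up.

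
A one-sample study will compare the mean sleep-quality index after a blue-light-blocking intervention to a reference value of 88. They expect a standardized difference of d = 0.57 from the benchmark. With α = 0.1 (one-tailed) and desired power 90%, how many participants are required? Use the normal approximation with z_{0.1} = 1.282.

For a one-sample test: n = ((z_{α} + z_β) / d)².
z_{α} + z_β = 1.282 + 1.282 = 2.564.
n = (2.564 / 0.57)² = 4.498² = 20.23.
Round up.

n = 21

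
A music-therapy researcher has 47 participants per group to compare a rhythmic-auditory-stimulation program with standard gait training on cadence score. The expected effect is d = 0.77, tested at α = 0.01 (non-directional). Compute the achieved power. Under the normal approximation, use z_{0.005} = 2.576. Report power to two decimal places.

For two equal groups, power = Φ(d·√(n/2) − z_{α/2}).
d·√(n/2) = 0.77 × √(47/2) = 0.77 × 4.848 = 3.733.
z_β = 3.733 − 2.576 = 1.157.
Power = Φ(1.157) = 0.876.

power ≈ 0.88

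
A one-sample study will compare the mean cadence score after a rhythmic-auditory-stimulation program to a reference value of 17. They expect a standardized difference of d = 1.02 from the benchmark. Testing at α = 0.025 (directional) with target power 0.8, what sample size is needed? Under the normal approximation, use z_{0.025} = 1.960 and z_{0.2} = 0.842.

For a one-sample test: n = ((z_{α} + z_β) / d)².
z_{α} + z_β = 1.960 + 0.842 = 2.802.
n = (2.802 / 1.02)² = 2.747² = 7.55.
Round up.

n = 8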